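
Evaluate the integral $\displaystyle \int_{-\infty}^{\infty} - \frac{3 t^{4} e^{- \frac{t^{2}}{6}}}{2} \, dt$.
$- \frac{81 \sqrt{6} \sqrt{\pi}}{2}$

Consider the simpler parametrised integral
$$J(a) = \int_{-\infty}^{\infty} - \frac{3 e^{- a t^{2}}}{2} \, dt = - \frac{3 \sqrt{\pi}}{2 \sqrt{a}}.$$

Differentiating under the integral sign brings down a factor of $(-t^2)$:
$$\frac{dJ}{da} = \int_{-\infty}^{\infty} \frac{3 t^{2} e^{- a t^{2}}}{2} \, dt = \frac{3 \sqrt{\pi}}{4 a^{\frac{3}{2}}}.$$

Repeating twice in total — each differentiation brings down another $(-t^2)$ — gives
$$\frac{d^{2}J}{da^{2}} = \int_{-\infty}^{\infty} - \frac{3 t^{4} e^{- a t^{2}}}{2} \, dt = - \frac{9 \sqrt{\pi}}{8 a^{\frac{5}{2}}},$$
and the integrand here is exactly the target integrand, so $I = - \frac{9 \sqrt{\pi}}{8 a^{\frac{5}{2}}}$.

Setting $a = \frac{1}{6}$:
$$I = - \frac{81 \sqrt{6} \sqrt{\pi}}{2}.$$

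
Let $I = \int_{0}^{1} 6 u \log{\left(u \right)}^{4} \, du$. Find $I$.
$\frac{9}{2}$

Begin with the known integral
$$J(a) = \int_{0}^{1} 6 u^{a} \, du = \frac{6}{a + 1}.$$

Differentiating under the integral sign brings down a factor of $\ln u$:
$$\frac{dJ}{da} = \int_{0}^{1} 6 u^{a} \log{\left(u \right)} \, du = - \frac{6}{\left(a + 1\right)^{2}}.$$

Repeating $4$ times in total — each differentiation brings down another $\ln u$ — gives
$$\frac{d^{4}J}{da^{4}} = \int_{0}^{1} 6 u^{a} \log{\left(u \right)}^{4} \, du = \frac{144}{\left(a + 1\right)^{5}},$$
and the integrand here is exactly the target integrand, so $I = \frac{144}{\left(a + 1\right)^{5}}$.

Setting $a = 1$:
$$I = \frac{9}{2}.$$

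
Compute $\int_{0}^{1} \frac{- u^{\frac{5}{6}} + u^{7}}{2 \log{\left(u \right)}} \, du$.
$\log{\left(\frac{4 \sqrt{33}}{11} \right)}$

Introduce a parameter $a$ in the exponent: let $I(a) = \int_{0}^{1} \frac{u^{7} - u^{a}}{2 \log{\left(u \right)}} \, du$.

Since $\dfrac{\partial}{\partial a}\,u^{a} = u^{a} \ln u$, the $\ln u$ in the denominator cancels and
$$\frac{dI}{da} = \int_{0}^{1} - \frac{1}{2} u^{a} \, du = - \frac{1}{2} \left[\frac{u^{a+1}}{a+1}\right]_0^1 = - \frac{1}{2 a + 2}.$$

Integrating with respect to $a$ gives $I(a) = - \frac{\log{\left(a + 1 \right)}}{2} + \frac{3 \log{\left(2 \right)}}{2} + C$.

At $a = 7$ the integrand is identically $0$, so $I(7) = 0$. The closed form gives $0$, hence $C = 0$.

Setting $a = \frac{5}{6}$:
$$I = \log{\left(\frac{4 \sqrt{33}}{11} \right)}.$$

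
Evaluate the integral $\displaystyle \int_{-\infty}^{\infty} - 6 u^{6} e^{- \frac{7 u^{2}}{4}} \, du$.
$- \frac{1440 \sqrt{7} \sqrt{\pi}}{2401}$

Start from the elementary integral
$$J(a) = \int_{-\infty}^{\infty} - 6 e^{- a u^{2}} \, du = - \frac{6 \sqrt{\pi}}{\sqrt{a}}.$$

Differentiating under the integral sign brings down a factor of $(-u^2)$:
$$\frac{dJ}{da} = \int_{-\infty}^{\infty} 6 u^{2} e^{- a u^{2}} \, du = \frac{3 \sqrt{\pi}}{a^{\frac{3}{2}}}.$$

Repeating $3$ times in total — each differentiation brings down another $(-u^2)$ — gives
$$\frac{d^{3}J}{da^{3}} = \int_{-\infty}^{\infty} 6 u^{6} e^{- a u^{2}} \, du = \frac{45 \sqrt{\pi}}{4 a^{\frac{7}{2}}},$$
and the integrand here is $(-1)^{3}$ times the target integrand, so $I = (-1)^{3}\,\frac{d^{3}J}{da^{3}} = - \frac{45 \sqrt{\pi}}{4 a^{\frac{7}{2}}}$.

Setting $a = \frac{7}{4}$:
$$I = - \frac{1440 \sqrt{7} \sqrt{\pi}}{2401}.$$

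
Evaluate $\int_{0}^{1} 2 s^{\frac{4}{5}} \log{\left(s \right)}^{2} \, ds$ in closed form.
$\frac{500}{729}$

Start from the elementary integral
$$J(a) = \int_{0}^{1} 2 s^{a} \, ds = \frac{2}{a + 1}.$$

Differentiating under the integral sign brings down a factor of $\ln s$:
$$\frac{dJ}{da} = \int_{0}^{1} 2 s^{a} \log{\left(s \right)} \, ds = - \frac{2}{\left(a + 1\right)^{2}}.$$

Repeating twice in total — each differentiation brings down another $\ln s$ — gives
$$\frac{d^{2}J}{da^{2}} = \int_{0}^{1} 2 s^{a} \log{\left(s \right)}^{2} \, ds = \frac{4}{\left(a + 1\right)^{3}},$$
and the integrand here is exactly the target integrand, so $I = \frac{4}{\left(a + 1\right)^{3}}$.

Setting $a = \frac{4}{5}$:
$$I = \frac{500}{729}.$$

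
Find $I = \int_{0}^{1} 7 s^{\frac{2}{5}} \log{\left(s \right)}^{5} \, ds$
$- \frac{1875000}{16807}$

Consider the simpler parametrised integral
$$J(a) = \int_{0}^{1} 7 s^{a} \, ds = \frac{7}{a + 1}.$$

Differentiating under the integral sign brings down a factor of $\ln s$:
$$\frac{dJ}{da} = \int_{0}^{1} 7 s^{a} \log{\left(s \right)} \, ds = - \frac{7}{\left(a + 1\right)^{2}}.$$

Repeating $5$ times in total — each differentiation brings down another $\ln s$ — gives
$$\frac{d^{5}J}{da^{5}} = \int_{0}^{1} 7 s^{a} \log{\left(s \right)}^{5} \, ds = - \frac{840}{\left(a + 1\right)^{6}},$$
and the integrand here is exactly the target integrand, so $I = - \frac{840}{\left(a + 1\right)^{6}}$.

Setting $a = \frac{2}{5}$:
$$I = - \frac{1875000}{16807}.$$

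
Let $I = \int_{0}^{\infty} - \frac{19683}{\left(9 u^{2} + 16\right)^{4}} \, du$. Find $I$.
$- \frac{32805 \pi}{524288}$

Begin with the known result
$$J(a) = \int_{0}^{\infty} - \frac{3}{a^{2} + u^{2}} \, du = - \frac{3 \pi}{2 a}.$$

Differentiating under the integral sign with respect to $a$,
$$\frac{dJ}{da} = \int_{0}^{\infty} \frac{6 a}{\left(a^{2} + u^{2}\right)^{2}} \, du = \frac{3 \pi}{2 a^{2}},$$
so $\int_{0}^{\infty} - \frac{3}{\left(a^{2} + u^{2}\right)^{2}} \, du = - \frac{3 \pi}{4 a^{3}}$.

Repeating — each differentiation of $1/(u^2+a^2)^j$ produces $-2ja/(u^2+a^2)^{j+1}$ — and dividing through by $-2ja$ at each step yields, after $3$ differentiations in total,
$$\int_{0}^{\infty} - \frac{3}{\left(a^{2} + u^{2}\right)^{4}} \, du = - \frac{15 \pi}{32 a^{7}}.$$

Setting $a = \frac{4}{3}$:
$$I = - \frac{32805 \pi}{524288}.$$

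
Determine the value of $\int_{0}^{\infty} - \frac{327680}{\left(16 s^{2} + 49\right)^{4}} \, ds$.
$- \frac{12800 \pi}{823543}$

Begin with the known result
$$J(a) = \int_{0}^{\infty} - \frac{5}{a^{2} + s^{2}} \, ds = - \frac{5 \pi}{2 a}.$$

Differentiating under the integral sign with respect to $a$,
$$\frac{dJ}{da} = \int_{0}^{\infty} \frac{10 a}{\left(a^{2} + s^{2}\right)^{2}} \, ds = \frac{5 \pi}{2 a^{2}},$$
so $\int_{0}^{\infty} - \frac{5}{\left(a^{2} + s^{2}\right)^{2}} \, ds = - \frac{5 \pi}{4 a^{3}}$.

Repeating — each differentiation of $1/(s^2+a^2)^j$ produces $-2ja/(s^2+a^2)^{j+1}$ — and dividing through by $-2ja$ at each step yields, after $3$ differentiations in total,
$$\int_{0}^{\infty} - \frac{5}{\left(a^{2} + s^{2}\right)^{4}} \, ds = - \frac{25 \pi}{32 a^{7}}.$$

Setting $a = \frac{7}{4}$:
$$I = - \frac{12800 \pi}{823543}.$$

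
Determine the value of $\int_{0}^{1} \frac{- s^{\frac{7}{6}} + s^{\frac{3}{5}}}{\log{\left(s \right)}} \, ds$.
$\log{\left(\frac{48}{65} \right)}$

Introduce a parameter $a$ in the exponent: let $I(a) = \int_{0}^{1} \frac{- s^{\frac{7}{6}} + s^{a}}{\log{\left(s \right)}} \, ds$.

Since $\dfrac{\partial}{\partial a}\,s^{a} = s^{a} \ln s$, the $\ln s$ in the denominator cancels and
$$\frac{dI}{da} = \int_{0}^{1} s^{a} \, ds = \left[\frac{s^{a+1}}{a+1}\right]_0^1 = \frac{1}{a + 1}.$$

Integrating with respect to $a$ gives $I(a) = \log{\left(\frac{6 a}{13} + \frac{6}{13} \right)} + C$.

At $a = \frac{7}{6}$ the integrand is identically $0$, so $I(\frac{7}{6}) = 0$. The closed form gives $0$, hence $C = 0$.

Setting $a = \frac{3}{5}$:
$$I = \log{\left(\frac{48}{65} \right)}.$$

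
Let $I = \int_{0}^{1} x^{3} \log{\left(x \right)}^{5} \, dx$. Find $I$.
$- \frac{15}{512}$

Start from the elementary integral
$$J(a) = \int_{0}^{1} x^{a} \, dx = \frac{1}{a + 1}.$$

Differentiating under the integral sign brings down a factor of $\ln x$:
$$\frac{dJ}{da} = \int_{0}^{1} x^{a} \log{\left(x \right)} \, dx = - \frac{1}{\left(a + 1\right)^{2}}.$$

Repeating $5$ times in total — each differentiation brings down another $\ln x$ — gives
$$\frac{d^{5}J}{da^{5}} = \int_{0}^{1} x^{a} \log{\left(x \right)}^{5} \, dx = - \frac{120}{\left(a + 1\right)^{6}},$$
and the integrand here is exactly the target integrand, so $I = - \frac{120}{\left(a + 1\right)^{6}}$.

Setting $a = 3$:
$$I = - \frac{15}{512}.$$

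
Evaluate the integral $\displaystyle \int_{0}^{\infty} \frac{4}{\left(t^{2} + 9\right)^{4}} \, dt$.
$\frac{5 \pi}{17496}$

Begin with the known result
$$J(a) = \int_{0}^{\infty} \frac{4}{a^{2} + t^{2}} \, dt = \frac{2 \pi}{a}.$$

Differentiating under the integral sign with respect to $a$,
$$\frac{dJ}{da} = \int_{0}^{\infty} - \frac{8 a}{\left(a^{2} + t^{2}\right)^{2}} \, dt = - \frac{2 \pi}{a^{2}},$$
so $\int_{0}^{\infty} \frac{4}{\left(a^{2} + t^{2}\right)^{2}} \, dt = \frac{\pi}{a^{3}}$.

Repeating — each differentiation of $1/(t^2+a^2)^j$ produces $-2ja/(t^2+a^2)^{j+1}$ — and dividing through by $-2ja$ at each step yields, after $3$ differentiations in total,
$$\int_{0}^{\infty} \frac{4}{\left(a^{2} + t^{2}\right)^{4}} \, dt = \frac{5 \pi}{8 a^{7}}.$$

Setting $a = 3$:
$$I = \frac{5 \pi}{17496}.$$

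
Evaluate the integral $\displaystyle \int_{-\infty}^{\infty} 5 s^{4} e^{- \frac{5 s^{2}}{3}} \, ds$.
$\frac{27 \sqrt{15} \sqrt{\pi}}{100}$

Consider the simpler parametrised integral
$$J(a) = \int_{-\infty}^{\infty} 5 e^{- a s^{2}} \, ds = \frac{5 \sqrt{\pi}}{\sqrt{a}}.$$

Differentiating under the integral sign brings down a factor of $(-s^2)$:
$$\frac{dJ}{da} = \int_{-\infty}^{\infty} - 5 s^{2} e^{- a s^{2}} \, ds = - \frac{5 \sqrt{\pi}}{2 a^{\frac{3}{2}}}.$$

Repeating twice in total — each differentiation brings down another $(-s^2)$ — gives
$$\frac{d^{2}J}{da^{2}} = \int_{-\infty}^{\infty} 5 s^{4} e^{- a s^{2}} \, ds = \frac{15 \sqrt{\pi}}{4 a^{\frac{5}{2}}},$$
and the integrand here is exactly the target integrand, so $I = \frac{15 \sqrt{\pi}}{4 a^{\frac{5}{2}}}$.

Setting $a = \frac{5}{3}$:
$$I = \frac{27 \sqrt{15} \sqrt{\pi}}{100}.$$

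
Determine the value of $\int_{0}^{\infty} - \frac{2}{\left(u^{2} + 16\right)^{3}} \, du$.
$- \frac{3 \pi}{8192}$

Recall the elementary integral
$$J(a) = \int_{0}^{\infty} - \frac{2}{a^{2} + u^{2}} \, du = - \frac{\pi}{a}.$$

Differentiating under the integral sign with respect to $a$,
$$\frac{dJ}{da} = \int_{0}^{\infty} \frac{4 a}{\left(a^{2} + u^{2}\right)^{2}} \, du = \frac{\pi}{a^{2}},$$
so $\int_{0}^{\infty} - \frac{2}{\left(a^{2} + u^{2}\right)^{2}} \, du = - \frac{\pi}{2 a^{3}}$.

Repeating — each differentiation of $1/(u^2+a^2)^j$ produces $-2ja/(u^2+a^2)^{j+1}$ — and dividing through by $-2ja$ at each step yields, after $2$ differentiations in total,
$$\int_{0}^{\infty} - \frac{2}{\left(a^{2} + u^{2}\right)^{3}} \, du = - \frac{3 \pi}{8 a^{5}}.$$

Setting $a = 4$:
$$I = - \frac{3 \pi}{8192}.$$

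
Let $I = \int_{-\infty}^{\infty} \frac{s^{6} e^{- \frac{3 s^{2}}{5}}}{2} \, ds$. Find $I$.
$\frac{625 \sqrt{15} \sqrt{\pi}}{432}$

Start from the elementary integral
$$J(a) = \int_{-\infty}^{\infty} \frac{e^{- a s^{2}}}{2} \, ds = \frac{\sqrt{\pi}}{2 \sqrt{a}}.$$

Differentiating under the integral sign brings down a factor of $(-s^2)$:
$$\frac{dJ}{da} = \int_{-\infty}^{\infty} - \frac{s^{2} e^{- a s^{2}}}{2} \, ds = - \frac{\sqrt{\pi}}{4 a^{\frac{3}{2}}}.$$

Repeating $3$ times in total — each differentiation brings down another $(-s^2)$ — gives
$$\frac{d^{3}J}{da^{3}} = \int_{-\infty}^{\infty} - \frac{s^{6} e^{- a s^{2}}}{2} \, ds = - \frac{15 \sqrt{\pi}}{16 a^{\frac{7}{2}}},$$
and the integrand here is $(-1)^{3}$ times the target integrand, so $I = (-1)^{3}\,\frac{d^{3}J}{da^{3}} = \frac{15 \sqrt{\pi}}{16 a^{\frac{7}{2}}}$.

Setting $a = \frac{3}{5}$:
$$I = \frac{625 \sqrt{15} \sqrt{\pi}}{432}.$$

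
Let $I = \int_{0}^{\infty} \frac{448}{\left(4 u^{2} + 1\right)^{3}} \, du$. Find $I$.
$42 \pi$

Begin with the known result
$$J(a) = \int_{0}^{\infty} \frac{7}{a^{2} + u^{2}} \, du = \frac{7 \pi}{2 a}.$$

Differentiating under the integral sign with respect to $a$,
$$\frac{dJ}{da} = \int_{0}^{\infty} - \frac{14 a}{\left(a^{2} + u^{2}\right)^{2}} \, du = - \frac{7 \pi}{2 a^{2}},$$
so $\int_{0}^{\infty} \frac{7}{\left(a^{2} + u^{2}\right)^{2}} \, du = \frac{7 \pi}{4 a^{3}}$.

Repeating — each differentiation of $1/(u^2+a^2)^j$ produces $-2ja/(u^2+a^2)^{j+1}$ — and dividing through by $-2ja$ at each step yields, after $2$ differentiations in total,
$$\int_{0}^{\infty} \frac{7}{\left(a^{2} + u^{2}\right)^{3}} \, du = \frac{21 \pi}{16 a^{5}}.$$

Setting $a = \frac{1}{2}$:
$$I = 42 \pi.$$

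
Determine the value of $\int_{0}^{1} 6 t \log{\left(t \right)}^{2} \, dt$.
$\frac{3}{2}$

Start from the elementary integral
$$J(a) = \int_{0}^{1} 6 t^{a} \, dt = \frac{6}{a + 1}.$$

Differentiating under the integral sign brings down a factor of $\ln t$:
$$\frac{dJ}{da} = \int_{0}^{1} 6 t^{a} \log{\left(t \right)} \, dt = - \frac{6}{\left(a + 1\right)^{2}}.$$

Repeating twice in total — each differentiation brings down another $\ln t$ — gives
$$\frac{d^{2}J}{da^{2}} = \int_{0}^{1} 6 t^{a} \log{\left(t \right)}^{2} \, dt = \frac{12}{\left(a + 1\right)^{3}},$$
and the integrand here is exactly the target integrand, so $I = \frac{12}{\left(a + 1\right)^{3}}$.

Setting $a = 1$:
$$I = \frac{3}{2}.$$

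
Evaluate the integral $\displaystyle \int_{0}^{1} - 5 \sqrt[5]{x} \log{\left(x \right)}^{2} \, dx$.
$- \frac{625}{108}$

Begin with the known integral
$$J(a) = \int_{0}^{1} - 5 x^{a} \, dx = - \frac{5}{a + 1}.$$

Differentiating under the integral sign brings down a factor of $\ln x$:
$$\frac{dJ}{da} = \int_{0}^{1} - 5 x^{a} \log{\left(x \right)} \, dx = \frac{5}{\left(a + 1\right)^{2}}.$$

Repeating twice in total — each differentiation brings down another $\ln x$ — gives
$$\frac{d^{2}J}{da^{2}} = \int_{0}^{1} - 5 x^{a} \log{\left(x \right)}^{2} \, dx = - \frac{10}{\left(a + 1\right)^{3}},$$
and the integrand here is exactly the target integrand, so $I = - \frac{10}{\left(a + 1\right)^{3}}$.

Setting $a = \frac{1}{5}$:
$$I = - \frac{625}{108}.$$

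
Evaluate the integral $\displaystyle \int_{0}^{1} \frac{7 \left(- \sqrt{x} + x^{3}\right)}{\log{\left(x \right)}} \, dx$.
$- \log{\left(\frac{2187}{2097152} \right)}$

Introduce a parameter $a$ in the exponent: let $I(a) = \int_{0}^{1} \frac{7 \left(x^{3} - x^{a}\right)}{\log{\left(x \right)}} \, dx$.

Since $\dfrac{\partial}{\partial a}\,x^{a} = x^{a} \ln x$, the $\ln x$ in the denominator cancels and
$$\frac{dI}{da} = \int_{0}^{1} -7 x^{a} \, dx = -7 \left[\frac{x^{a+1}}{a+1}\right]_0^1 = - \frac{7}{a + 1}.$$

Integrating with respect to $a$ gives $I(a) = - \log{\left(\frac{\left(a + 1\right)^{7}}{16384} \right)} + C$.

At $a = 3$ the integrand is identically $0$, so $I(3) = 0$. The closed form gives $0$, hence $C = 0$.

Setting $a = \frac{1}{2}$:
$$I = - \log{\left(\frac{2187}{2097152} \right)}.$$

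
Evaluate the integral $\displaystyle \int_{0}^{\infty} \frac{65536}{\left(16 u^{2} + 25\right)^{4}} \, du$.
$\frac{512 \pi}{15625}$

Recall the elementary integral
$$J(a) = \int_{0}^{\infty} \frac{1}{a^{2} + u^{2}} \, du = \frac{\pi}{2 a}.$$

Differentiating under the integral sign with respect to $a$,
$$\frac{dJ}{da} = \int_{0}^{\infty} - \frac{2 a}{\left(a^{2} + u^{2}\right)^{2}} \, du = - \frac{\pi}{2 a^{2}},$$
so $\int_{0}^{\infty} \frac{1}{\left(a^{2} + u^{2}\right)^{2}} \, du = \frac{\pi}{4 a^{3}}$.

Repeating — each differentiation of $1/(u^2+a^2)^j$ produces $-2ja/(u^2+a^2)^{j+1}$ — and dividing through by $-2ja$ at each step yields, after $3$ differentiations in total,
$$\int_{0}^{\infty} \frac{1}{\left(a^{2} + u^{2}\right)^{4}} \, du = \frac{5 \pi}{32 a^{7}}.$$

Setting $a = \frac{5}{4}$:
$$I = \frac{512 \pi}{15625}.$$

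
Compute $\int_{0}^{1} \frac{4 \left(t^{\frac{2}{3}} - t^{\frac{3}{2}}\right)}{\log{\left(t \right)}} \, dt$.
$- \log{\left(\frac{81}{16} \right)}$

Introduce a parameter $a$ in the exponent: let $I(a) = \int_{0}^{1} \frac{4 \left(t^{\frac{2}{3}} - t^{a}\right)}{\log{\left(t \right)}} \, dt$.

Since $\dfrac{\partial}{\partial a}\,t^{a} = t^{a} \ln t$, the $\ln t$ in the denominator cancels and
$$\frac{dI}{da} = \int_{0}^{1} -4 t^{a} \, dt = -4 \left[\frac{t^{a+1}}{a+1}\right]_0^1 = - \frac{4}{a + 1}.$$

Integrating with respect to $a$ gives $I(a) = - \log{\left(\frac{81 \left(a + 1\right)^{4}}{625} \right)} + C$.

At $a = \frac{2}{3}$ the integrand is identically $0$, so $I(\frac{2}{3}) = 0$. The closed form gives $0$, hence $C = 0$.

Setting $a = \frac{3}{2}$:
$$I = - \log{\left(\frac{81}{16} \right)}.$$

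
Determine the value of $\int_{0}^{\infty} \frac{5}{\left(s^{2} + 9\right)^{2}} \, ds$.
$\frac{5 \pi}{108}$

Begin with the known result
$$J(a) = \int_{0}^{\infty} \frac{5}{a^{2} + s^{2}} \, ds = \frac{5 \pi}{2 a}.$$

Differentiating under the integral sign with respect to $a$,
$$\frac{dJ}{da} = \int_{0}^{\infty} - \frac{10 a}{\left(a^{2} + s^{2}\right)^{2}} \, ds = - \frac{5 \pi}{2 a^{2}},$$
so $\int_{0}^{\infty} \frac{5}{\left(a^{2} + s^{2}\right)^{2}} \, ds = \frac{5 \pi}{4 a^{3}}$.

Setting $a = 3$:
$$I = \frac{5 \pi}{108}.$$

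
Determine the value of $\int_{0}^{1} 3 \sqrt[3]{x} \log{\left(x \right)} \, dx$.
$- \frac{27}{16}$

Start from the elementary integral
$$J(a) = \int_{0}^{1} 3 x^{a} \, dx = \frac{3}{a + 1}.$$

Differentiating under the integral sign brings down a factor of $\ln x$:
$$\frac{dJ}{da} = \int_{0}^{1} 3 x^{a} \log{\left(x \right)} \, dx = - \frac{3}{\left(a + 1\right)^{2}}.$$

The integral on the left is $I$, so $I = - \frac{3}{\left(a + 1\right)^{2}}$.

Setting $a = \frac{1}{3}$:
$$I = - \frac{27}{16}.$$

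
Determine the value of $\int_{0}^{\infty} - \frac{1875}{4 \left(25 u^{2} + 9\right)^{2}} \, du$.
$- \frac{125 \pi}{144}$

Recall the elementary integral
$$J(a) = \int_{0}^{\infty} - \frac{3}{4 \left(a^{2} + u^{2}\right)} \, du = - \frac{3 \pi}{8 a}.$$

Differentiating under the integral sign with respect to $a$,
$$\frac{dJ}{da} = \int_{0}^{\infty} \frac{3 a}{2 \left(a^{2} + u^{2}\right)^{2}} \, du = \frac{3 \pi}{8 a^{2}},$$
so $\int_{0}^{\infty} - \frac{3}{4 \left(a^{2} + u^{2}\right)^{2}} \, du = - \frac{3 \pi}{16 a^{3}}$.

Setting $a = \frac{3}{5}$:
$$I = - \frac{125 \pi}{144}.$$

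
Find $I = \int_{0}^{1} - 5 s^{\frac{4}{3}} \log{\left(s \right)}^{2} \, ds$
$- \frac{270}{343}$

Begin with the known integral
$$J(a) = \int_{0}^{1} - 5 s^{a} \, ds = - \frac{5}{a + 1}.$$

Differentiating under the integral sign brings down a factor of $\ln s$:
$$\frac{dJ}{da} = \int_{0}^{1} - 5 s^{a} \log{\left(s \right)} \, ds = \frac{5}{\left(a + 1\right)^{2}}.$$

Repeating twice in total — each differentiation brings down another $\ln s$ — gives
$$\frac{d^{2}J}{da^{2}} = \int_{0}^{1} - 5 s^{a} \log{\left(s \right)}^{2} \, ds = - \frac{10}{\left(a + 1\right)^{3}},$$
and the integrand here is exactly the target integrand, so $I = - \frac{10}{\left(a + 1\right)^{3}}$.

Setting $a = \frac{4}{3}$:
$$I = - \frac{270}{343}.$$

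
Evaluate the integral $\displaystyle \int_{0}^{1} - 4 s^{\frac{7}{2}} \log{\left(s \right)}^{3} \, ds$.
$\frac{128}{2187}$

Consider the simpler parametrised integral
$$J(a) = \int_{0}^{1} - 4 s^{a} \, ds = - \frac{4}{a + 1}.$$

Differentiating under the integral sign brings down a factor of $\ln s$:
$$\frac{dJ}{da} = \int_{0}^{1} - 4 s^{a} \log{\left(s \right)} \, ds = \frac{4}{\left(a + 1\right)^{2}}.$$

Repeating $3$ times in total — each differentiation brings down another $\ln s$ — gives
$$\frac{d^{3}J}{da^{3}} = \int_{0}^{1} - 4 s^{a} \log{\left(s \right)}^{3} \, ds = \frac{24}{\left(a + 1\right)^{4}},$$
and the integrand here is exactly the target integrand, so $I = \frac{24}{\left(a + 1\right)^{4}}$.

Setting $a = \frac{7}{2}$:
$$I = \frac{128}{2187}.$$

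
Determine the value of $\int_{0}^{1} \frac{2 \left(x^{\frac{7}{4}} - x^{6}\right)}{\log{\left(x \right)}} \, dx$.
$- \log{\left(\frac{784}{121} \right)}$

Consider the one-parameter family: let $I(a) = \int_{0}^{1} \frac{2 \left(x^{\frac{7}{4}} - x^{a}\right)}{\log{\left(x \right)}} \, dx$.

Since $\dfrac{\partial}{\partial a}\,x^{a} = x^{a} \ln x$, the $\ln x$ in the denominator cancels and
$$\frac{dI}{da} = \int_{0}^{1} -2 x^{a} \, dx = -2 \left[\frac{x^{a+1}}{a+1}\right]_0^1 = - \frac{2}{a + 1}.$$

Integrating with respect to $a$ gives $I(a) = - \log{\left(\frac{16 \left(a + 1\right)^{2}}{121} \right)} + C$.

At $a = \frac{7}{4}$ the integrand is identically $0$, so $I(\frac{7}{4}) = 0$. The closed form gives $0$, hence $C = 0$.

Setting $a = 6$:
$$I = - \log{\left(\frac{784}{121} \right)}.$$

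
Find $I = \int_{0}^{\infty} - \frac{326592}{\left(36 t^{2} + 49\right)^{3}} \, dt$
$- \frac{1458 \pi}{2401}$

Start from the standard arctangent integral
$$J(a) = \int_{0}^{\infty} - \frac{7}{a^{2} + t^{2}} \, dt = - \frac{7 \pi}{2 a}.$$

Differentiating under the integral sign with respect to $a$,
$$\frac{dJ}{da} = \int_{0}^{\infty} \frac{14 a}{\left(a^{2} + t^{2}\right)^{2}} \, dt = \frac{7 \pi}{2 a^{2}},$$
so $\int_{0}^{\infty} - \frac{7}{\left(a^{2} + t^{2}\right)^{2}} \, dt = - \frac{7 \pi}{4 a^{3}}$.

Repeating — each differentiation of $1/(t^2+a^2)^j$ produces $-2ja/(t^2+a^2)^{j+1}$ — and dividing through by $-2ja$ at each step yields, after $2$ differentiations in total,
$$\int_{0}^{\infty} - \frac{7}{\left(a^{2} + t^{2}\right)^{3}} \, dt = - \frac{21 \pi}{16 a^{5}}.$$

Setting $a = \frac{7}{6}$:
$$I = - \frac{1458 \pi}{2401}.$$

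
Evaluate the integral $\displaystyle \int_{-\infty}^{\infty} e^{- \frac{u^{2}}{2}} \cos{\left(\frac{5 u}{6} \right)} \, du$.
$\frac{\sqrt{2} \sqrt{\pi}}{e^{\frac{25}{72}}}$

Let $b$ denote the cosine frequency and define $I(b) = \int_{-\infty}^{\infty} e^{- \frac{u^{2}}{2}} \cos{\left(b u \right)} \, du$.

Differentiating under the integral sign,
$$I'(b) = \int_{-\infty}^{\infty} - u e^{- \frac{u^{2}}{2}} \sin{\left(b u \right)} \, du.$$

Integrate $\int_{-\infty}^{\infty} u \sin(b u)\, e^{- \frac{u^{2}}{2}}\, du$ by parts with $w = \sin(b u)$ and $dv = u\, e^{- \frac{u^{2}}{2}}\, du$, giving $v = - e^{- \frac{u^{2}}{2}}$. The boundary term vanishes and
$$\int_{-\infty}^{\infty} u \sin(b u)\, e^{- \frac{u^{2}}{2}}\, du = b \int_{-\infty}^{\infty} \cos(b u)\, e^{- \frac{u^{2}}{2}}\, du,$$
so $I'(b) = - b\, I(b)$.

This is a separable first-order ODE; solving with the initial condition $I(0) = \int_{-\infty}^{\infty} e^{- \frac{u^{2}}{2}}\,du = \sqrt{2} \sqrt{\pi}$ gives
$$I(b) = \sqrt{2} \sqrt{\pi} e^{- \frac{b^{2}}{2}}.$$

Setting $b = \frac{5}{6}$:
$$I = \frac{\sqrt{2} \sqrt{\pi}}{e^{\frac{25}{72}}}.$$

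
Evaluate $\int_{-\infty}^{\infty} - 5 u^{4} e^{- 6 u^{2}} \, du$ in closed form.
$- \frac{5 \sqrt{6} \sqrt{\pi}}{288}$

Start from the elementary integral
$$J(a) = \int_{-\infty}^{\infty} - 5 e^{- a u^{2}} \, du = - \frac{5 \sqrt{\pi}}{\sqrt{a}}.$$

Differentiating under the integral sign brings down a factor of $(-u^2)$:
$$\frac{dJ}{da} = \int_{-\infty}^{\infty} 5 u^{2} e^{- a u^{2}} \, du = \frac{5 \sqrt{\pi}}{2 a^{\frac{3}{2}}}.$$

Repeating twice in total — each differentiation brings down another $(-u^2)$ — gives
$$\frac{d^{2}J}{da^{2}} = \int_{-\infty}^{\infty} - 5 u^{4} e^{- a u^{2}} \, du = - \frac{15 \sqrt{\pi}}{4 a^{\frac{5}{2}}},$$
and the integrand here is exactly the target integrand, so $I = - \frac{15 \sqrt{\pi}}{4 a^{\frac{5}{2}}}$.

Setting $a = 6$:
$$I = - \frac{5 \sqrt{6} \sqrt{\pi}}{288}.$$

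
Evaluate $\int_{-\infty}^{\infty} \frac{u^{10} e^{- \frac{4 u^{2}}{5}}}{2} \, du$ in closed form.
$\frac{2953125 \sqrt{5} \sqrt{\pi}}{131072}$

Begin with the known integral
$$J(a) = \int_{-\infty}^{\infty} \frac{e^{- a u^{2}}}{2} \, du = \frac{\sqrt{\pi}}{2 \sqrt{a}}.$$

Differentiating under the integral sign brings down a factor of $(-u^2)$:
$$\frac{dJ}{da} = \int_{-\infty}^{\infty} - \frac{u^{2} e^{- a u^{2}}}{2} \, du = - \frac{\sqrt{\pi}}{4 a^{\frac{3}{2}}}.$$

Repeating $5$ times in total — each differentiation brings down another $(-u^2)$ — gives
$$\frac{d^{5}J}{da^{5}} = \int_{-\infty}^{\infty} - \frac{u^{10} e^{- a u^{2}}}{2} \, du = - \frac{945 \sqrt{\pi}}{64 a^{\frac{11}{2}}},$$
and the integrand here is $(-1)^{5}$ times the target integrand, so $I = (-1)^{5}\,\frac{d^{5}J}{da^{5}} = \frac{945 \sqrt{\pi}}{64 a^{\frac{11}{2}}}$.

Setting $a = \frac{4}{5}$:
$$I = \frac{2953125 \sqrt{5} \sqrt{\pi}}{131072}.$$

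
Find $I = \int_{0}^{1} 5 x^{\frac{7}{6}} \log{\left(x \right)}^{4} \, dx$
$\frac{933120}{371293}$

Begin with the known integral
$$J(a) = \int_{0}^{1} 5 x^{a} \, dx = \frac{5}{a + 1}.$$

Differentiating under the integral sign brings down a factor of $\ln x$:
$$\frac{dJ}{da} = \int_{0}^{1} 5 x^{a} \log{\left(x \right)} \, dx = - \frac{5}{\left(a + 1\right)^{2}}.$$

Repeating $4$ times in total — each differentiation brings down another $\ln x$ — gives
$$\frac{d^{4}J}{da^{4}} = \int_{0}^{1} 5 x^{a} \log{\left(x \right)}^{4} \, dx = \frac{120}{\left(a + 1\right)^{5}},$$
and the integrand here is exactly the target integrand, so $I = \frac{120}{\left(a + 1\right)^{5}}$.

Setting $a = \frac{7}{6}$:
$$I = \frac{933120}{371293}.$$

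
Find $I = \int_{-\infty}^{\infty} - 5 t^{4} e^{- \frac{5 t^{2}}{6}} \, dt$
$- \frac{27 \sqrt{30} \sqrt{\pi}}{25}$

Start from the elementary integral
$$J(a) = \int_{-\infty}^{\infty} - 5 e^{- a t^{2}} \, dt = - \frac{5 \sqrt{\pi}}{\sqrt{a}}.$$

Differentiating under the integral sign brings down a factor of $(-t^2)$:
$$\frac{dJ}{da} = \int_{-\infty}^{\infty} 5 t^{2} e^{- a t^{2}} \, dt = \frac{5 \sqrt{\pi}}{2 a^{\frac{3}{2}}}.$$

Repeating twice in total — each differentiation brings down another $(-t^2)$ — gives
$$\frac{d^{2}J}{da^{2}} = \int_{-\infty}^{\infty} - 5 t^{4} e^{- a t^{2}} \, dt = - \frac{15 \sqrt{\pi}}{4 a^{\frac{5}{2}}},$$
and the integrand here is exactly the target integrand, so $I = - \frac{15 \sqrt{\pi}}{4 a^{\frac{5}{2}}}$.

Setting $a = \frac{5}{6}$:
$$I = - \frac{27 \sqrt{30} \sqrt{\pi}}{25}.$$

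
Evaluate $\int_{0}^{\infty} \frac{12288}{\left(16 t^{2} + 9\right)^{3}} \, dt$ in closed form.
$\frac{64 \pi}{27}$

Begin with the known result
$$J(a) = \int_{0}^{\infty} \frac{3}{a^{2} + t^{2}} \, dt = \frac{3 \pi}{2 a}.$$

Differentiating under the integral sign with respect to $a$,
$$\frac{dJ}{da} = \int_{0}^{\infty} - \frac{6 a}{\left(a^{2} + t^{2}\right)^{2}} \, dt = - \frac{3 \pi}{2 a^{2}},$$
so $\int_{0}^{\infty} \frac{3}{\left(a^{2} + t^{2}\right)^{2}} \, dt = \frac{3 \pi}{4 a^{3}}$.

Repeating — each differentiation of $1/(t^2+a^2)^j$ produces $-2ja/(t^2+a^2)^{j+1}$ — and dividing through by $-2ja$ at each step yields, after $2$ differentiations in total,
$$\int_{0}^{\infty} \frac{3}{\left(a^{2} + t^{2}\right)^{3}} \, dt = \frac{9 \pi}{16 a^{5}}.$$

Setting $a = \frac{3}{4}$:
$$I = \frac{64 \pi}{27}.$$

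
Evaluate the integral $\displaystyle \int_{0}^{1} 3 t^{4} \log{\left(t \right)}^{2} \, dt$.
$\frac{6}{125}$

Consider the simpler parametrised integral
$$J(a) = \int_{0}^{1} 3 t^{a} \, dt = \frac{3}{a + 1}.$$

Differentiating under the integral sign brings down a factor of $\ln t$:
$$\frac{dJ}{da} = \int_{0}^{1} 3 t^{a} \log{\left(t \right)} \, dt = - \frac{3}{\left(a + 1\right)^{2}}.$$

Repeating twice in total — each differentiation brings down another $\ln t$ — gives
$$\frac{d^{2}J}{da^{2}} = \int_{0}^{1} 3 t^{a} \log{\left(t \right)}^{2} \, dt = \frac{6}{\left(a + 1\right)^{3}},$$
and the integrand here is exactly the target integrand, so $I = \frac{6}{\left(a + 1\right)^{3}}$.

Setting $a = 4$:
$$I = \frac{6}{125}.$$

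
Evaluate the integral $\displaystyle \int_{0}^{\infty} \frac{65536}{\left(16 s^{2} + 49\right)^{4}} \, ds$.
$\frac{2560 \pi}{823543}$

Begin with the known result
$$J(a) = \int_{0}^{\infty} \frac{1}{a^{2} + s^{2}} \, ds = \frac{\pi}{2 a}.$$

Differentiating under the integral sign with respect to $a$,
$$\frac{dJ}{da} = \int_{0}^{\infty} - \frac{2 a}{\left(a^{2} + s^{2}\right)^{2}} \, ds = - \frac{\pi}{2 a^{2}},$$
so $\int_{0}^{\infty} \frac{1}{\left(a^{2} + s^{2}\right)^{2}} \, ds = \frac{\pi}{4 a^{3}}$.

Repeating — each differentiation of $1/(s^2+a^2)^j$ produces $-2ja/(s^2+a^2)^{j+1}$ — and dividing through by $-2ja$ at each step yields, after $3$ differentiations in total,
$$\int_{0}^{\infty} \frac{1}{\left(a^{2} + s^{2}\right)^{4}} \, ds = \frac{5 \pi}{32 a^{7}}.$$

Setting $a = \frac{7}{4}$:
$$I = \frac{2560 \pi}{823543}.$$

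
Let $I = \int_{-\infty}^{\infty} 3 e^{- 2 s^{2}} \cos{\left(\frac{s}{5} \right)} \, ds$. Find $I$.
$\frac{3 \sqrt{2} \sqrt{\pi}}{2 e^{\frac{1}{200}}}$

Define $I(b) = \int_{-\infty}^{\infty} 3 e^{- 2 s^{2}} \cos{\left(b s \right)} \, ds$.

Differentiating under the integral sign,
$$I'(b) = \int_{-\infty}^{\infty} - 3 s e^{- 2 s^{2}} \sin{\left(b s \right)} \, ds.$$

Integrate $\int_{-\infty}^{\infty} s \sin(b s)\, e^{- 2 s^{2}}\, ds$ by parts with $u = \sin(b s)$ and $dv = s\, e^{- 2 s^{2}}\, ds$, giving $v = - \frac{e^{- 2 s^{2}}}{4}$. The boundary term vanishes and
$$\int_{-\infty}^{\infty} s \sin(b s)\, e^{- 2 s^{2}}\, ds = \frac{b}{4} \int_{-\infty}^{\infty} \cos(b s)\, e^{- 2 s^{2}}\, ds,$$
so $I'(b) = - \frac{b}{4}\, I(b)$.

This is a separable first-order ODE; solving with the initial condition $I(0) = \int_{-\infty}^{\infty} 3 e^{- 2 s^{2}}\,ds = \frac{3 \sqrt{2} \sqrt{\pi}}{2}$ gives
$$I(b) = \frac{3 \sqrt{2} \sqrt{\pi} e^{- \frac{b^{2}}{8}}}{2}.$$

Setting $b = \frac{1}{5}$:
$$I = \frac{3 \sqrt{2} \sqrt{\pi}}{2 e^{\frac{1}{200}}}.$$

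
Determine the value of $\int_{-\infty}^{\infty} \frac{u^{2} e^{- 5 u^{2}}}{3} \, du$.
$\frac{\sqrt{5} \sqrt{\pi}}{150}$

Consider the simpler parametrised integral
$$J(a) = \int_{-\infty}^{\infty} \frac{e^{- a u^{2}}}{3} \, du = \frac{\sqrt{\pi}}{3 \sqrt{a}}.$$

Differentiating under the integral sign brings down a factor of $(-u^2)$:
$$\frac{dJ}{da} = \int_{-\infty}^{\infty} - \frac{u^{2} e^{- a u^{2}}}{3} \, du = - \frac{\sqrt{\pi}}{6 a^{\frac{3}{2}}}.$$

The integral on the left is $-I$, so $I = \frac{\sqrt{\pi}}{6 a^{\frac{3}{2}}}$.

Setting $a = 5$:
$$I = \frac{\sqrt{5} \sqrt{\pi}}{150}.$$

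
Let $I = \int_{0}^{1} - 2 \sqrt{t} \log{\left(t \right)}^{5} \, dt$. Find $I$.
$\frac{5120}{243}$

Begin with the known integral
$$J(a) = \int_{0}^{1} - 2 t^{a} \, dt = - \frac{2}{a + 1}.$$

Differentiating under the integral sign brings down a factor of $\ln t$:
$$\frac{dJ}{da} = \int_{0}^{1} - 2 t^{a} \log{\left(t \right)} \, dt = \frac{2}{\left(a + 1\right)^{2}}.$$

Repeating $5$ times in total — each differentiation brings down another $\ln t$ — gives
$$\frac{d^{5}J}{da^{5}} = \int_{0}^{1} - 2 t^{a} \log{\left(t \right)}^{5} \, dt = \frac{240}{\left(a + 1\right)^{6}},$$
and the integrand here is exactly the target integrand, so $I = \frac{240}{\left(a + 1\right)^{6}}$.

Setting $a = \frac{1}{2}$:
$$I = \frac{5120}{243}.$$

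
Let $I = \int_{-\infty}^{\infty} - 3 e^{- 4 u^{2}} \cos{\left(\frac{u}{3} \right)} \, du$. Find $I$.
$- \frac{3 \sqrt{\pi}}{2 e^{\frac{1}{144}}}$

Treat the cosine frequency as a parameter and define $I(b) = \int_{-\infty}^{\infty} - 3 e^{- 4 u^{2}} \cos{\left(b u \right)} \, du$.

Differentiating under the integral sign,
$$I'(b) = \int_{-\infty}^{\infty} 3 u e^{- 4 u^{2}} \sin{\left(b u \right)} \, du.$$

Integrate $\int_{-\infty}^{\infty} u \sin(b u)\, e^{- 4 u^{2}}\, du$ by parts with $w = \sin(b u)$ and $dv = u\, e^{- 4 u^{2}}\, du$, giving $v = - \frac{e^{- 4 u^{2}}}{8}$. The boundary term vanishes and
$$\int_{-\infty}^{\infty} u \sin(b u)\, e^{- 4 u^{2}}\, du = \frac{b}{8} \int_{-\infty}^{\infty} \cos(b u)\, e^{- 4 u^{2}}\, du,$$
so $I'(b) = - \frac{b}{8}\, I(b)$.

This is a separable first-order ODE; solving with the initial condition $I(0) = \int_{-\infty}^{\infty} - 3 e^{- 4 u^{2}}\,du = - \frac{3 \sqrt{\pi}}{2}$ gives
$$I(b) = - \frac{3 \sqrt{\pi} e^{- \frac{b^{2}}{16}}}{2}.$$

Setting $b = \frac{1}{3}$:
$$I = - \frac{3 \sqrt{\pi}}{2 e^{\frac{1}{144}}}.$$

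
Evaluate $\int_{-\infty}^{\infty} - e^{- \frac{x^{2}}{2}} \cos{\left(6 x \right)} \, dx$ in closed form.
$- \frac{\sqrt{2} \sqrt{\pi}}{e^{18}}$

Let $b$ denote the cosine frequency and define $I(b) = \int_{-\infty}^{\infty} - e^{- \frac{x^{2}}{2}} \cos{\left(b x \right)} \, dx$.

Differentiating under the integral sign,
$$I'(b) = \int_{-\infty}^{\infty} x e^{- \frac{x^{2}}{2}} \sin{\left(b x \right)} \, dx.$$

Integrate $\int_{-\infty}^{\infty} x \sin(b x)\, e^{- \frac{x^{2}}{2}}\, dx$ by parts with $u = \sin(b x)$ and $dv = x\, e^{- \frac{x^{2}}{2}}\, dx$, giving $v = - e^{- \frac{x^{2}}{2}}$. The boundary term vanishes and
$$\int_{-\infty}^{\infty} x \sin(b x)\, e^{- \frac{x^{2}}{2}}\, dx = b \int_{-\infty}^{\infty} \cos(b x)\, e^{- \frac{x^{2}}{2}}\, dx,$$
so $I'(b) = - b\, I(b)$.

This is a separable first-order ODE; solving with the initial condition $I(0) = \int_{-\infty}^{\infty} - e^{- \frac{x^{2}}{2}}\,dx = - \sqrt{2} \sqrt{\pi}$ gives
$$I(b) = - \sqrt{2} \sqrt{\pi} e^{- \frac{b^{2}}{2}}.$$

Setting $b = 6$:
$$I = - \frac{\sqrt{2} \sqrt{\pi}}{e^{18}}.$$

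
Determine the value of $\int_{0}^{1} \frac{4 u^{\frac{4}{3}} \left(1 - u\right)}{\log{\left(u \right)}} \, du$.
$\log{\left(\frac{2401}{10000} \right)}$

Replace the exponent $\frac{4}{3}$ by a parameter $a$: let $I(a) = \int_{0}^{1} \frac{4 \left(- u^{\frac{7}{3}} + u^{a}\right)}{\log{\left(u \right)}} \, du$.

Since $\dfrac{\partial}{\partial a}\,u^{a} = u^{a} \ln u$, the $\ln u$ in the denominator cancels and
$$\frac{dI}{da} = \int_{0}^{1} 4 u^{a} \, du = 4 \left[\frac{u^{a+1}}{a+1}\right]_0^1 = \frac{4}{a + 1}.$$

Integrating with respect to $a$ gives $I(a) = \log{\left(\frac{81 \left(a + 1\right)^{4}}{10000} \right)} + C$.

At $a = \frac{7}{3}$ the integrand is identically $0$, so $I(\frac{7}{3}) = 0$. The closed form gives $0$, hence $C = 0$.

Setting $a = \frac{4}{3}$:
$$I = \log{\left(\frac{2401}{10000} \right)}.$$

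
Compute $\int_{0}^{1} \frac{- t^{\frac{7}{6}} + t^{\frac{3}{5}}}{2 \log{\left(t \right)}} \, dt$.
$- \frac{\log{\left(195 \right)}}{2} + \log{\left(12 \right)}$

Introduce a parameter $a$ in the exponent: let $I(a) = \int_{0}^{1} \frac{t^{\frac{3}{5}} - t^{a}}{2 \log{\left(t \right)}} \, dt$.

Since $\dfrac{\partial}{\partial a}\,t^{a} = t^{a} \ln t$, the $\ln t$ in the denominator cancels and
$$\frac{dI}{da} = \int_{0}^{1} - \frac{1}{2} t^{a} \, dt = - \frac{1}{2} \left[\frac{t^{a+1}}{a+1}\right]_0^1 = - \frac{1}{2 a + 2}.$$

Integrating with respect to $a$ gives $I(a) = - \log{\left(\frac{\sqrt{10} \sqrt{a + 1}}{4} \right)} + C$.

At $a = \frac{3}{5}$ the integrand is identically $0$, so $I(\frac{3}{5}) = 0$. The closed form gives $0$, hence $C = 0$.

Setting $a = \frac{7}{6}$:
$$I = - \frac{\log{\left(195 \right)}}{2} + \log{\left(12 \right)}.$$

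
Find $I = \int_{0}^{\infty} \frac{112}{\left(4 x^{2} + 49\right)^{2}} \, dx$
$\frac{2 \pi}{49}$

Begin with the known result
$$J(a) = \int_{0}^{\infty} \frac{7}{a^{2} + x^{2}} \, dx = \frac{7 \pi}{2 a}.$$

Differentiating under the integral sign with respect to $a$,
$$\frac{dJ}{da} = \int_{0}^{\infty} - \frac{14 a}{\left(a^{2} + x^{2}\right)^{2}} \, dx = - \frac{7 \pi}{2 a^{2}},$$
so $\int_{0}^{\infty} \frac{7}{\left(a^{2} + x^{2}\right)^{2}} \, dx = \frac{7 \pi}{4 a^{3}}$.

Setting $a = \frac{7}{2}$:
$$I = \frac{2 \pi}{49}.$$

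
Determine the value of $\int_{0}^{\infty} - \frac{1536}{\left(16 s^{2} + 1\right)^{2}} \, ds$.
$- 96 \pi$

Recall the elementary integral
$$J(a) = \int_{0}^{\infty} - \frac{6}{a^{2} + s^{2}} \, ds = - \frac{3 \pi}{a}.$$

Differentiating under the integral sign with respect to $a$,
$$\frac{dJ}{da} = \int_{0}^{\infty} \frac{12 a}{\left(a^{2} + s^{2}\right)^{2}} \, ds = \frac{3 \pi}{a^{2}},$$
so $\int_{0}^{\infty} - \frac{6}{\left(a^{2} + s^{2}\right)^{2}} \, ds = - \frac{3 \pi}{2 a^{3}}$.

Setting $a = \frac{1}{4}$:
$$I = - 96 \pi.$$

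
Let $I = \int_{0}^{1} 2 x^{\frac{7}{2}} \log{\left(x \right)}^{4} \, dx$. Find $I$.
$\frac{512}{19683}$

Consider the simpler parametrised integral
$$J(a) = \int_{0}^{1} 2 x^{a} \, dx = \frac{2}{a + 1}.$$

Differentiating under the integral sign brings down a factor of $\ln x$:
$$\frac{dJ}{da} = \int_{0}^{1} 2 x^{a} \log{\left(x \right)} \, dx = - \frac{2}{\left(a + 1\right)^{2}}.$$

Repeating $4$ times in total — each differentiation brings down another $\ln x$ — gives
$$\frac{d^{4}J}{da^{4}} = \int_{0}^{1} 2 x^{a} \log{\left(x \right)}^{4} \, dx = \frac{48}{\left(a + 1\right)^{5}},$$
and the integrand here is exactly the target integrand, so $I = \frac{48}{\left(a + 1\right)^{5}}$.

Setting $a = \frac{7}{2}$:
$$I = \frac{512}{19683}.$$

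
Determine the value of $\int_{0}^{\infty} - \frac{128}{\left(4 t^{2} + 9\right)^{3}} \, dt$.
$- \frac{4 \pi}{81}$

Begin with the known result
$$J(a) = \int_{0}^{\infty} - \frac{2}{a^{2} + t^{2}} \, dt = - \frac{\pi}{a}.$$

Differentiating under the integral sign with respect to $a$,
$$\frac{dJ}{da} = \int_{0}^{\infty} \frac{4 a}{\left(a^{2} + t^{2}\right)^{2}} \, dt = \frac{\pi}{a^{2}},$$
so $\int_{0}^{\infty} - \frac{2}{\left(a^{2} + t^{2}\right)^{2}} \, dt = - \frac{\pi}{2 a^{3}}$.

Repeating — each differentiation of $1/(t^2+a^2)^j$ produces $-2ja/(t^2+a^2)^{j+1}$ — and dividing through by $-2ja$ at each step yields, after $2$ differentiations in total,
$$\int_{0}^{\infty} - \frac{2}{\left(a^{2} + t^{2}\right)^{3}} \, dt = - \frac{3 \pi}{8 a^{5}}.$$

Setting $a = \frac{3}{2}$:
$$I = - \frac{4 \pi}{81}.$$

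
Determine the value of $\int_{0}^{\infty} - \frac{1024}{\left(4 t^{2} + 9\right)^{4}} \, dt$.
$- \frac{80 \pi}{2187}$

Start from the standard arctangent integral
$$J(a) = \int_{0}^{\infty} - \frac{4}{a^{2} + t^{2}} \, dt = - \frac{2 \pi}{a}.$$

Differentiating under the integral sign with respect to $a$,
$$\frac{dJ}{da} = \int_{0}^{\infty} \frac{8 a}{\left(a^{2} + t^{2}\right)^{2}} \, dt = \frac{2 \pi}{a^{2}},$$
so $\int_{0}^{\infty} - \frac{4}{\left(a^{2} + t^{2}\right)^{2}} \, dt = - \frac{\pi}{a^{3}}$.

Repeating — each differentiation of $1/(t^2+a^2)^j$ produces $-2ja/(t^2+a^2)^{j+1}$ — and dividing through by $-2ja$ at each step yields, after $3$ differentiations in total,
$$\int_{0}^{\infty} - \frac{4}{\left(a^{2} + t^{2}\right)^{4}} \, dt = - \frac{5 \pi}{8 a^{7}}.$$

Setting $a = \frac{3}{2}$:
$$I = - \frac{80 \pi}{2187}.$$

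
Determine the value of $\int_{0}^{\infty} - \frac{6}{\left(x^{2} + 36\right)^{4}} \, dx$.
$- \frac{5 \pi}{1492992}$

Begin with the known result
$$J(a) = \int_{0}^{\infty} - \frac{6}{a^{2} + x^{2}} \, dx = - \frac{3 \pi}{a}.$$

Differentiating under the integral sign with respect to $a$,
$$\frac{dJ}{da} = \int_{0}^{\infty} \frac{12 a}{\left(a^{2} + x^{2}\right)^{2}} \, dx = \frac{3 \pi}{a^{2}},$$
so $\int_{0}^{\infty} - \frac{6}{\left(a^{2} + x^{2}\right)^{2}} \, dx = - \frac{3 \pi}{2 a^{3}}$.

Repeating — each differentiation of $1/(x^2+a^2)^j$ produces $-2ja/(x^2+a^2)^{j+1}$ — and dividing through by $-2ja$ at each step yields, after $3$ differentiations in total,
$$\int_{0}^{\infty} - \frac{6}{\left(a^{2} + x^{2}\right)^{4}} \, dx = - \frac{15 \pi}{16 a^{7}}.$$

Setting $a = 6$:
$$I = - \frac{5 \pi}{1492992}.$$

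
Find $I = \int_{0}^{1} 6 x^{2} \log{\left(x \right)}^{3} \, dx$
$- \frac{4}{9}$

Consider the simpler parametrised integral
$$J(a) = \int_{0}^{1} 6 x^{a} \, dx = \frac{6}{a + 1}.$$

Differentiating under the integral sign brings down a factor of $\ln x$:
$$\frac{dJ}{da} = \int_{0}^{1} 6 x^{a} \log{\left(x \right)} \, dx = - \frac{6}{\left(a + 1\right)^{2}}.$$

Repeating $3$ times in total — each differentiation brings down another $\ln x$ — gives
$$\frac{d^{3}J}{da^{3}} = \int_{0}^{1} 6 x^{a} \log{\left(x \right)}^{3} \, dx = - \frac{36}{\left(a + 1\right)^{4}},$$
and the integrand here is exactly the target integrand, so $I = - \frac{36}{\left(a + 1\right)^{4}}$.

Setting $a = 2$:
$$I = - \frac{4}{9}.$$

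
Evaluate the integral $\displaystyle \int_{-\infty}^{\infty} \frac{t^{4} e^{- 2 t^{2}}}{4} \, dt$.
$\frac{3 \sqrt{2} \sqrt{\pi}}{128}$

Consider the simpler parametrised integral
$$J(a) = \int_{-\infty}^{\infty} \frac{e^{- a t^{2}}}{4} \, dt = \frac{\sqrt{\pi}}{4 \sqrt{a}}.$$

Differentiating under the integral sign brings down a factor of $(-t^2)$:
$$\frac{dJ}{da} = \int_{-\infty}^{\infty} - \frac{t^{2} e^{- a t^{2}}}{4} \, dt = - \frac{\sqrt{\pi}}{8 a^{\frac{3}{2}}}.$$

Repeating twice in total — each differentiation brings down another $(-t^2)$ — gives
$$\frac{d^{2}J}{da^{2}} = \int_{-\infty}^{\infty} \frac{t^{4} e^{- a t^{2}}}{4} \, dt = \frac{3 \sqrt{\pi}}{16 a^{\frac{5}{2}}},$$
and the integrand here is exactly the target integrand, so $I = \frac{3 \sqrt{\pi}}{16 a^{\frac{5}{2}}}$.

Setting $a = 2$:
$$I = \frac{3 \sqrt{2} \sqrt{\pi}}{128}.$$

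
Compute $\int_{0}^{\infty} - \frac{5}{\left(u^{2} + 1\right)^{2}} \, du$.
$- \frac{5 \pi}{4}$

Start from the standard arctangent integral
$$J(a) = \int_{0}^{\infty} - \frac{5}{a^{2} + u^{2}} \, du = - \frac{5 \pi}{2 a}.$$

Differentiating under the integral sign with respect to $a$,
$$\frac{dJ}{da} = \int_{0}^{\infty} \frac{10 a}{\left(a^{2} + u^{2}\right)^{2}} \, du = \frac{5 \pi}{2 a^{2}},$$
so $\int_{0}^{\infty} - \frac{5}{\left(a^{2} + u^{2}\right)^{2}} \, du = - \frac{5 \pi}{4 a^{3}}$.

Setting $a = 1$:
$$I = - \frac{5 \pi}{4}.$$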